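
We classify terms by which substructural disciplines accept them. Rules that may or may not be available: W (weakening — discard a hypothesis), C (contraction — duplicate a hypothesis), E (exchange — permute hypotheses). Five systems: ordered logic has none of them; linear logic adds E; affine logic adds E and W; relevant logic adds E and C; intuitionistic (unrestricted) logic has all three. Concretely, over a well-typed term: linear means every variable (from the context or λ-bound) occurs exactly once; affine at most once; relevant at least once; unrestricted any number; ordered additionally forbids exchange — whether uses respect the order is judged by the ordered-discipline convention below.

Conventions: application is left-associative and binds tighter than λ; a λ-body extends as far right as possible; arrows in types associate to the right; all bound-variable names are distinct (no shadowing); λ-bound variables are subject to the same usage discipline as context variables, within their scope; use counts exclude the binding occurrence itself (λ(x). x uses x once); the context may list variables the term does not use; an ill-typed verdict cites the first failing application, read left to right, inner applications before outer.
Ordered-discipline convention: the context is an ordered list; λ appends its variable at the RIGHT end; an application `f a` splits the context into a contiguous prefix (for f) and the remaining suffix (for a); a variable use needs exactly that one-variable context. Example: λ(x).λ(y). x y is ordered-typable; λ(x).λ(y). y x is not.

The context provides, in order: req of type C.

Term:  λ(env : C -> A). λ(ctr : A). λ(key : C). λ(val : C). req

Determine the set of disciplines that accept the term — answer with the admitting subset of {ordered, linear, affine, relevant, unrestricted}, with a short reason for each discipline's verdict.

admitted in: affine, unrestricted
use counts: req ×1, env (λ-bound) ×0, ctr (λ-bound) ×0, key (λ-bound) ×0, val (λ-bound) ×0
use order (left to right): req
typing: well-typed at (C -> A) -> A -> C -> C -> C
ordered: ✗ — env, ctr, key, val never used (weakening)
linear: ✗ — env, ctr, key, val never used (weakening)
affine: ✓ — req, env, ctr, key, val: no repeats, contraction unneeded
relevant: ✗ — env, ctr, key, val never used (weakening)
unrestricted: ✓ — type-checks ((C -> A) -> A -> C -> C -> C) and nothing is barred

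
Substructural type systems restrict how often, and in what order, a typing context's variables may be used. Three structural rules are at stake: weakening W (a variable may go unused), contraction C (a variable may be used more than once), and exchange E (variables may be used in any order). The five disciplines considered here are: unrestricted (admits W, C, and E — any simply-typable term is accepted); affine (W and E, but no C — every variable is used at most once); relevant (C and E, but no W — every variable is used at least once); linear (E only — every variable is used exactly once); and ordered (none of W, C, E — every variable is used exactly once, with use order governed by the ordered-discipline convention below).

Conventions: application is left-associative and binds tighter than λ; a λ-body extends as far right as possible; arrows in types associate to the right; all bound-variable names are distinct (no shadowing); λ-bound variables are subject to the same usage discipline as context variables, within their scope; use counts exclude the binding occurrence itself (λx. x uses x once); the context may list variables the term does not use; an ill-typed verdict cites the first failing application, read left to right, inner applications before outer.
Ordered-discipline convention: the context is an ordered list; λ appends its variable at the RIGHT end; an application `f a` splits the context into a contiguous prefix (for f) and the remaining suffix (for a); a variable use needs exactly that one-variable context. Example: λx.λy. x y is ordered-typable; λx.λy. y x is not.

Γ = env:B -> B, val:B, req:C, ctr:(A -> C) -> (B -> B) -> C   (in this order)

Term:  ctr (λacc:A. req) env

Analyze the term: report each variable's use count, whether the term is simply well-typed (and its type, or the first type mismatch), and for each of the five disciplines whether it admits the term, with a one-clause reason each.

variable uses: env: 1×, val: 0×, req: 1×, ctr: 1×, acc (bound): 0×
order of uses: ctr, req, env
typing: well-typed — term : C
ordered: ✗, val, acc never used (weakening)
linear: ✗, val, acc never used (weakening)
affine: ✓, env, val, req, ctr, acc: no repeats, contraction unneeded
relevant: ✗, val, acc never used (weakening)
unrestricted: ✓, well-typed at C; no restrictions here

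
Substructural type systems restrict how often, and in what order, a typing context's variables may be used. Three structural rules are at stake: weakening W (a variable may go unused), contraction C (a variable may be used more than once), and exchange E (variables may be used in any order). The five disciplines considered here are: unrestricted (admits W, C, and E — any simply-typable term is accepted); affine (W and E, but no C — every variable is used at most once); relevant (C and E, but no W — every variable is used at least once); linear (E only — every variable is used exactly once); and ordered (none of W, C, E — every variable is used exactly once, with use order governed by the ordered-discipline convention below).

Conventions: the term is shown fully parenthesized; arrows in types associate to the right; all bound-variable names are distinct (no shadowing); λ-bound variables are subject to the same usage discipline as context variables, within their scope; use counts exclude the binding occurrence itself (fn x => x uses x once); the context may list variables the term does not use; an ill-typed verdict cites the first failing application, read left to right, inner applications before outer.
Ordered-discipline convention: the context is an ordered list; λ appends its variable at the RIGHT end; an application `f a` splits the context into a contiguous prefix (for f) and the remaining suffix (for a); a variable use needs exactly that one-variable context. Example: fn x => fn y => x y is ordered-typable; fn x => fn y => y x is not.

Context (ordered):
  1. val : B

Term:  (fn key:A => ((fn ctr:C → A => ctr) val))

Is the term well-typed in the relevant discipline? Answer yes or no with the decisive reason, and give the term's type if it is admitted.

no — the type mismatch rejects it
use counts: val ×1, key [bound] ×0, ctr [bound] ×1
uses in reading order: ctr, val
typing: ill-typed: an argument B mismatches the expected C → A
summary: ordered ✗; linear ✗; affine ✗; relevant ✗; unrestricted ✗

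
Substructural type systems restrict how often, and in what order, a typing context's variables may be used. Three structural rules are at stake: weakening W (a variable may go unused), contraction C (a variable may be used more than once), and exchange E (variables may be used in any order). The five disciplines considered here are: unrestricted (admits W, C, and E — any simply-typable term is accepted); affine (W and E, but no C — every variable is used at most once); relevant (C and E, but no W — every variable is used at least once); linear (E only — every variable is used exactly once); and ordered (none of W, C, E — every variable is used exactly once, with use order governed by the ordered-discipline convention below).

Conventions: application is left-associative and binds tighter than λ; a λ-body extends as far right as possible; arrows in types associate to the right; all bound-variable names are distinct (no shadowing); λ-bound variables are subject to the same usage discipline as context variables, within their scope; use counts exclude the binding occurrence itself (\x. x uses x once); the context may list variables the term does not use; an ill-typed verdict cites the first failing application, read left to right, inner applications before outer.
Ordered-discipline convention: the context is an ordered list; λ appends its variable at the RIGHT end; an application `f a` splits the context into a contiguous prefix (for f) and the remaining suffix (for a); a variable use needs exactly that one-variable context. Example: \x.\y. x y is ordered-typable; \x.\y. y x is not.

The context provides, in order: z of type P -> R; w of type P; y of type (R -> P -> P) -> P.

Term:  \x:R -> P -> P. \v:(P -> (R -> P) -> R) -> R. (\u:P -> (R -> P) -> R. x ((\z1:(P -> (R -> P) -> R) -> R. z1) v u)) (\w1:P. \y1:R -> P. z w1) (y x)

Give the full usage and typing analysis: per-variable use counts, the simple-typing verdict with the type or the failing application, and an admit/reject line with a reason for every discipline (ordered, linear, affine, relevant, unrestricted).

variable uses: z ×1; w ×0; y ×1; x (λ-bound) ×2; v (λ-bound) ×1; u (λ-bound) ×1; z1 (λ-bound) ×1; w1 (λ-bound) ×1; y1 (λ-bound) ×0
left-to-right use order: x, z1, v, u, z, w1, y, x
typing: well-typed — term : (R -> P -> P) -> ((P -> (R -> P) -> R) -> R) -> P
ordered: ✗ — uses contraction: x ×2; w, y1 never used (weakening)
linear: ✗ — uses contraction: x ×2; w, y1 never used (weakening)
affine: ✗ — uses contraction: x ×2
relevant: ✗ — w, y1 never used (weakening)
unrestricted: ✓ — type-checks ((R -> P -> P) -> ((P -> (R -> P) -> R) -> R) -> P) and nothing is barred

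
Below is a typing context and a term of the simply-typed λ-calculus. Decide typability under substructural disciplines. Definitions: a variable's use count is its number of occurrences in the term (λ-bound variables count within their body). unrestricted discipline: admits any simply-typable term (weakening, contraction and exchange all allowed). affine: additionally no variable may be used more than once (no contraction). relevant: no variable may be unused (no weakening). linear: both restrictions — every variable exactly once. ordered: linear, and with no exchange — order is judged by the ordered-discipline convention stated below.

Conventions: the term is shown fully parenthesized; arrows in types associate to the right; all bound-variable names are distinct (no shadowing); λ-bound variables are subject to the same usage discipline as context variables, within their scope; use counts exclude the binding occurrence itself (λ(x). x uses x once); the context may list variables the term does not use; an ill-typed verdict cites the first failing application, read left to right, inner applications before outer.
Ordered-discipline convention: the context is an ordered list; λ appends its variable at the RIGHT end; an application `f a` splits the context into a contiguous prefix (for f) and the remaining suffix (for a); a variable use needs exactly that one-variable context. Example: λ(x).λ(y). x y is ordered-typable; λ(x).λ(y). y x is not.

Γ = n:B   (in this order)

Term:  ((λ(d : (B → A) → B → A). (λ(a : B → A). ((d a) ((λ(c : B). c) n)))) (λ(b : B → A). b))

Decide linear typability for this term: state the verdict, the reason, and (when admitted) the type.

yes — each of n, d, a, c, b used exactly once; term : (B → A) → A
variable uses: n=1; d (bound)=1; a (bound)=1; c (bound)=1; b (bound)=1
uses in reading order: d, a, c, n, b
typing: well-typed — term : (B → A) → A
all disciplines: ordered ✗ | linear ✓ | affine ✓ | relevant ✓ | unrestricted ✓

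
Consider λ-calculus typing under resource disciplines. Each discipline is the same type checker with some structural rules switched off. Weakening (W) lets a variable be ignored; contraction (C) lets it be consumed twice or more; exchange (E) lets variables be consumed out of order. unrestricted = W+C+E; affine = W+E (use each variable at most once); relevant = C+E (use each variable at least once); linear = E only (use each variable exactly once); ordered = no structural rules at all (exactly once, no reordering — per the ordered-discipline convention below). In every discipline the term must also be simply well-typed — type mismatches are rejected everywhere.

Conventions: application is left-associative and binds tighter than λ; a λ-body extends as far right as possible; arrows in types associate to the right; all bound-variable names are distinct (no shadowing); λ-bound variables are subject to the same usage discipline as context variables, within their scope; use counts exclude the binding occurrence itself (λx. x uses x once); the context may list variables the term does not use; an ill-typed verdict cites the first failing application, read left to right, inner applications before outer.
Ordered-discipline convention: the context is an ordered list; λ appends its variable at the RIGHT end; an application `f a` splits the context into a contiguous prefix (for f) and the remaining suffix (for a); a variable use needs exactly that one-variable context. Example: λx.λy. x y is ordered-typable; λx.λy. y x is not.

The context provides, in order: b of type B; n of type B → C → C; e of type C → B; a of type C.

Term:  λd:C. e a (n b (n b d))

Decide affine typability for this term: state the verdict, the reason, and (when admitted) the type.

no — the type mismatch rejects it
use counts: b: 2, n: 2, e: 1, a: 1, d (bound): 1
uses in reading order: e, a, n, b, n, b, d
typing: ill-typed: can't apply a value of type B
per-discipline verdicts: ordered ✗ | linear ✗ | affine ✗ | relevant ✗ | unrestricted ✗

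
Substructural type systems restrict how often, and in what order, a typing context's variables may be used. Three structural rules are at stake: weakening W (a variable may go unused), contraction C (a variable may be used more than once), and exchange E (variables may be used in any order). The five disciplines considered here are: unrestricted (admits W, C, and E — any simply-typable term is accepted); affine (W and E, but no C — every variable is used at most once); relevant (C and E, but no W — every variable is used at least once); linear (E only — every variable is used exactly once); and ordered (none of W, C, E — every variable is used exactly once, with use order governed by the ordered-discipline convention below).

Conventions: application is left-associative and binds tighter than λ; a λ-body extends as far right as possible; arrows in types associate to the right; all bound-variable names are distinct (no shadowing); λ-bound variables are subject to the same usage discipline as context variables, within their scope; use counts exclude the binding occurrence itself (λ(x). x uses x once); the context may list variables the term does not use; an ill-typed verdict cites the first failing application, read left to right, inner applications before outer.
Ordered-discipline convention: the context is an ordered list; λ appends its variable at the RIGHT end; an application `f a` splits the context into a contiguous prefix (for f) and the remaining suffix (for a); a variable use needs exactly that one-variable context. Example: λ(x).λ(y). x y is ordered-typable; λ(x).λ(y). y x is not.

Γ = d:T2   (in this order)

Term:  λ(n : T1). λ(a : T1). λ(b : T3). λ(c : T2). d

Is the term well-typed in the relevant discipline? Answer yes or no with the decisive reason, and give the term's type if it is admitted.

no — unused: n, a, b, c — weakening required
variable uses: d ×1, n [bound] ×0, a [bound] ×0, b [bound] ×0, c [bound] ×0
order of uses: d
typing: well-typed at T1 -> T1 -> T3 -> T2 -> T2
per-discipline verdicts: ordered ✗, linear ✗, affine ✓, relevant ✗, unrestricted ✓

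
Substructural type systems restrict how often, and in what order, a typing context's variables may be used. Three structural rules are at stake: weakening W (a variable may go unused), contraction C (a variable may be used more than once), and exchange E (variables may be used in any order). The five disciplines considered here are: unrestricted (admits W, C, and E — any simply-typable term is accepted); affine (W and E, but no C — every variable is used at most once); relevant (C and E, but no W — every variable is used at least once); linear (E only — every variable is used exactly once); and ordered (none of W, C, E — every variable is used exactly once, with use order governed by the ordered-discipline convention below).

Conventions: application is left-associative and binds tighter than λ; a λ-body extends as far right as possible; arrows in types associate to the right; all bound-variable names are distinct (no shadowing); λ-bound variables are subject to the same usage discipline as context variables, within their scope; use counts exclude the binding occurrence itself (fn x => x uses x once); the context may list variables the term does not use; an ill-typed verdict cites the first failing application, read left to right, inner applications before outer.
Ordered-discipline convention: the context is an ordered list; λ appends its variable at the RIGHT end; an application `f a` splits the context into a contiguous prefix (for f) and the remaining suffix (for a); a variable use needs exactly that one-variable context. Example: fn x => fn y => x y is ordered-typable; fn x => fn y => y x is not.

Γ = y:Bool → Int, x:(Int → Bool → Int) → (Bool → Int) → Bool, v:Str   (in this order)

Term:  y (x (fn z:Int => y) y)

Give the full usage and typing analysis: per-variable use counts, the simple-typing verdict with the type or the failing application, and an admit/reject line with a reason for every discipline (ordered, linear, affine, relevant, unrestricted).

use counts: y: 3×; x: 1×; v: 0×; z (bound): 0×
uses in reading order: y, x, y, y
typing: the term checks, with type Int
ordered: ✗, repeated use of y ×3; v, z left unused
linear: ✗, repeated use of y ×3; v, z left unused
affine: ✗, repeated use of y ×3
relevant: ✗, v, z left unused
unrestricted: ✓, simply typable at Int; W, C, E all held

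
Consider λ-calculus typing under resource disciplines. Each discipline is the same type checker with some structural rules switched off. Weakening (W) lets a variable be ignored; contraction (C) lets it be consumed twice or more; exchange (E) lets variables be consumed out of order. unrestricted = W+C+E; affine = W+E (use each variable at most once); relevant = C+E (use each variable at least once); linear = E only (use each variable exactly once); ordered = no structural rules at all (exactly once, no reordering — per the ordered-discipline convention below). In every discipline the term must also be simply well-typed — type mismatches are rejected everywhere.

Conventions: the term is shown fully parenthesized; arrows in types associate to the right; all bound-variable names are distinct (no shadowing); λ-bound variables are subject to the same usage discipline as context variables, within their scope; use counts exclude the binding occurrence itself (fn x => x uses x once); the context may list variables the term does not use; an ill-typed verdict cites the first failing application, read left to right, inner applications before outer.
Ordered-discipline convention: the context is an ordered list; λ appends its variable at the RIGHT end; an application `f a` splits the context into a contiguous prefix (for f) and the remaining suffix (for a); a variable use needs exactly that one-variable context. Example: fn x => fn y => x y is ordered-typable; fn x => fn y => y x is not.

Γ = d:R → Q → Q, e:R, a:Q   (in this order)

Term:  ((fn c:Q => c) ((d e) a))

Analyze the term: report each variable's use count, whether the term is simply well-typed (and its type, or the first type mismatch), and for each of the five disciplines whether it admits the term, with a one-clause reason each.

use counts: d: 1×, e: 1×, a: 1×, c [bound]: 1×
order of uses: c, d, e, a
typing: well-typed — term : Q
ordered: ✓ — d, e, a, c: once each, no exchange needed
linear: ✓ — d, e, a, c: one use apiece
affine: ✓ — no duplicate uses among d, e, a, c
relevant: ✓ — d, e, a, c: all used, weakening unneeded
unrestricted: ✓ — type-checks (Q) and nothing is barred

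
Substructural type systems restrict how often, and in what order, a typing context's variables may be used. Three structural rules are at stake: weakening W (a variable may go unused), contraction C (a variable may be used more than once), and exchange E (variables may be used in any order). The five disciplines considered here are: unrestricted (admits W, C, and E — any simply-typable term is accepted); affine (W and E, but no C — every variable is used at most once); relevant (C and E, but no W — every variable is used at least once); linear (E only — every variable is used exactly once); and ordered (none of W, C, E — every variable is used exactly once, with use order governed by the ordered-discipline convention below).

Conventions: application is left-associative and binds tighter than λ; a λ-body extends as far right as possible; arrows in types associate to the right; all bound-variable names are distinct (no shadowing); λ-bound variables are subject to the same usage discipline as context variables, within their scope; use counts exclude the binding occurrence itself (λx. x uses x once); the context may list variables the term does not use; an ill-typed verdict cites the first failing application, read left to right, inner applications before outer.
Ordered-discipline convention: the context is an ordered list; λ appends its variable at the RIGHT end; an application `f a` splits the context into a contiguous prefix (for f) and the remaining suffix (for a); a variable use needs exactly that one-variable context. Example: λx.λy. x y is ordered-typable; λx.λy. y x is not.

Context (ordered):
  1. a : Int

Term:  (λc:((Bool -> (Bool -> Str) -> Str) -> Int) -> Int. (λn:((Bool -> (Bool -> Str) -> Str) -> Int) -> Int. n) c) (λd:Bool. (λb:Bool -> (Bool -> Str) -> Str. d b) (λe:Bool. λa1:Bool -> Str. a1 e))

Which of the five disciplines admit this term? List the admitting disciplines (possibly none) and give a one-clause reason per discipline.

admitting disciplines: none
counts: a ×0, c [bound] ×1, n [bound] ×1, d [bound] ×1, b [bound] ×1, e [bound] ×1, a1 [bound] ×1
left-to-right use order: n, c, d, b, a1, e
typing: ill-typed: can't apply a value of type Bool
ordered: ✗ — the type mismatch rejects it
linear: ✗ — not simply typable
affine: ✗ — fails simple typing
relevant: ✗ — a type mismatch blocks all five
unrestricted: ✗ — the type mismatch rejects it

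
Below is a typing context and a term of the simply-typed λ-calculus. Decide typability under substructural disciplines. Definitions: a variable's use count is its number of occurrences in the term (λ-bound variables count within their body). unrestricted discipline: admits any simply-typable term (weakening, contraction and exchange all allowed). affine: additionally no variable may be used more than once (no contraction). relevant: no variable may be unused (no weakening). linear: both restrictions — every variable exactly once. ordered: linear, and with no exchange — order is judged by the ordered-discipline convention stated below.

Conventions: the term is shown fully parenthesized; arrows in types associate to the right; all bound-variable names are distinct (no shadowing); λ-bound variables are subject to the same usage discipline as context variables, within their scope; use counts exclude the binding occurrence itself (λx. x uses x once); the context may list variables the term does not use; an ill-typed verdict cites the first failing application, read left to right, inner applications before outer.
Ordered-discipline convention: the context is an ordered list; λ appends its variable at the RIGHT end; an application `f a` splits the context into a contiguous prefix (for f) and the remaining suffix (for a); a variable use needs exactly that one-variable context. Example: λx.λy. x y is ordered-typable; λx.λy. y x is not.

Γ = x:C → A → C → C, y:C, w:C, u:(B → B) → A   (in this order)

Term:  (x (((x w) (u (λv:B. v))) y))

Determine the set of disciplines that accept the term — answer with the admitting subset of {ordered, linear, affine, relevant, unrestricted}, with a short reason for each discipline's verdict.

admitted in: relevant, unrestricted
variable uses: x: 2×; y: 1×; w: 1×; u: 1×; v (λ-bound): 1×
use order (left to right): x, x, w, u, v, y
typing: the term checks, with type A → C → C
ordered: ✗, needs contraction — x ×2
linear: ✗, needs contraction — x ×2
affine: ✗, needs contraction — x ×2
relevant: ✓, none of x, y, w, u, v goes unused
unrestricted: ✓, type-checks (A → C → C) and nothing is barred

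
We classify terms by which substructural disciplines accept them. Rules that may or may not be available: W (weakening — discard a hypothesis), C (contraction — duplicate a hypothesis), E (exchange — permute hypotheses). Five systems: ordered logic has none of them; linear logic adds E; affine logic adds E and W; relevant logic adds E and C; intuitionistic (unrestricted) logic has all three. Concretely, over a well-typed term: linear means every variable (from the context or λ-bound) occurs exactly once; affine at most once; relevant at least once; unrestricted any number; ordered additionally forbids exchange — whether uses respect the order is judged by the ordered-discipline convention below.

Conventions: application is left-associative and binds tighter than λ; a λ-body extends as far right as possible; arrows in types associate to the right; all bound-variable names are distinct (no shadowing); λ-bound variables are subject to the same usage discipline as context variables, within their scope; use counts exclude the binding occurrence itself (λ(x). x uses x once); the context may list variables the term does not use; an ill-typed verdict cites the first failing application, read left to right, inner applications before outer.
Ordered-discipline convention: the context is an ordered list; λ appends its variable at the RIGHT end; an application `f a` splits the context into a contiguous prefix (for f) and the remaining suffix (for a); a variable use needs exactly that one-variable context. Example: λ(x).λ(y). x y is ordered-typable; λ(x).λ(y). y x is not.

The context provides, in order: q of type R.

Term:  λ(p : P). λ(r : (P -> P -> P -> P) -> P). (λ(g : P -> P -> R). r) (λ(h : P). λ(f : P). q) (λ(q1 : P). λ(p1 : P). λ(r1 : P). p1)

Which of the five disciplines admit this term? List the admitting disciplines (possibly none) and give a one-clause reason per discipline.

admitted by: affine, unrestricted
counts: q: 1×, p [bound]: 0×, r [bound]: 1×, g [bound]: 0×, h [bound]: 0×, f [bound]: 0×, q1 [bound]: 0×, p1 [bound]: 1×, r1 [bound]: 0×
use order (left to right): r, q, p1
typing: ✓ — P -> ((P -> P -> P -> P) -> P) -> P
ordered: ✗ — unused: p, g, h, f, q1, r1 — weakening required
linear: ✗ — unused: p, g, h, f, q1, r1 — weakening required
affine: ✓ — at most one use each (q, p, r, g, h, f, q1, p1, r1)
relevant: ✗ — unused: p, g, h, f, q1, r1 — weakening required
unrestricted: ✓ — type-checks (P -> ((P -> P -> P -> P) -> P) -> P) and nothing is barred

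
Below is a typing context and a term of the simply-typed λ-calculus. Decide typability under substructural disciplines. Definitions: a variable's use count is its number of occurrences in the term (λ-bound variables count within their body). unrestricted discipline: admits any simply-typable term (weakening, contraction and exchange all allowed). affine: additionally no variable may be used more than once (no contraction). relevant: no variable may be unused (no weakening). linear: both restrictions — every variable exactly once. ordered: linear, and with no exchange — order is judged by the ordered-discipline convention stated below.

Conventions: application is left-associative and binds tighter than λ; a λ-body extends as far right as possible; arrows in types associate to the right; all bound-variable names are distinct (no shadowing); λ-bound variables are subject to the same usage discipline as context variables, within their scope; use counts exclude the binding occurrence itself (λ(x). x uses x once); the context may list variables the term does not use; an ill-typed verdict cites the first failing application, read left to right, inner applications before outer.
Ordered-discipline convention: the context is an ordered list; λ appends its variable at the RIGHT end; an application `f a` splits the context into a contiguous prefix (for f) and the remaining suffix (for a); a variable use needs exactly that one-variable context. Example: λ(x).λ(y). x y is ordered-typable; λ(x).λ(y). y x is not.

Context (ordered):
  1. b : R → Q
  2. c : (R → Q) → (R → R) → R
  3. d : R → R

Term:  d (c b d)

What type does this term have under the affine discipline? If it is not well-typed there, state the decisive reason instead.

not well-typed under affine — needs contraction — d ×2
use counts: b: 1×; c: 1×; d: 2×
uses in reading order: d, c, b, d
typing: well-typed at R
summary: ordered ✗ · linear ✗ · affine ✗ · relevant ✓ · unrestricted ✓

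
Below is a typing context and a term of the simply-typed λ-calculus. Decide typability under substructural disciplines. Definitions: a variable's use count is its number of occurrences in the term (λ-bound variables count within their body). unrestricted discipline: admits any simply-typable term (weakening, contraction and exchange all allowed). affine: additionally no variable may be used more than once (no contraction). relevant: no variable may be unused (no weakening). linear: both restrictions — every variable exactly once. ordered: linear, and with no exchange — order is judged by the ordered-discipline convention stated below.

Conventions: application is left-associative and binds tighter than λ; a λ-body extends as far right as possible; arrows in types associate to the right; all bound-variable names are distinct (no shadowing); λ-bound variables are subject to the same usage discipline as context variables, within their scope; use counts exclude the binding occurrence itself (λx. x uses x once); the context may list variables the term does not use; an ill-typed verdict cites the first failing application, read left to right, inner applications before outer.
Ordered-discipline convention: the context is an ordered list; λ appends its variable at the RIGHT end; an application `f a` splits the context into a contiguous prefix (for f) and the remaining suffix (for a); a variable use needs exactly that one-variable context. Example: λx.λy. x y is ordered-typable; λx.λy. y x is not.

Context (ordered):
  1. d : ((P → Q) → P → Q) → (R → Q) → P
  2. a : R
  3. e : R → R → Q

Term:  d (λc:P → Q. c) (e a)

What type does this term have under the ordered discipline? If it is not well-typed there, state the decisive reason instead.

not well-typed under ordered — needs exchange: uses follow d, c, e, a
variable uses: d=1; a=1; e=1; c [bound]=1
uses in reading order: d, c, e, a
typing: ✓ — P
summary: ordered ✗, linear ✓, affine ✓, relevant ✓, unrestricted ✓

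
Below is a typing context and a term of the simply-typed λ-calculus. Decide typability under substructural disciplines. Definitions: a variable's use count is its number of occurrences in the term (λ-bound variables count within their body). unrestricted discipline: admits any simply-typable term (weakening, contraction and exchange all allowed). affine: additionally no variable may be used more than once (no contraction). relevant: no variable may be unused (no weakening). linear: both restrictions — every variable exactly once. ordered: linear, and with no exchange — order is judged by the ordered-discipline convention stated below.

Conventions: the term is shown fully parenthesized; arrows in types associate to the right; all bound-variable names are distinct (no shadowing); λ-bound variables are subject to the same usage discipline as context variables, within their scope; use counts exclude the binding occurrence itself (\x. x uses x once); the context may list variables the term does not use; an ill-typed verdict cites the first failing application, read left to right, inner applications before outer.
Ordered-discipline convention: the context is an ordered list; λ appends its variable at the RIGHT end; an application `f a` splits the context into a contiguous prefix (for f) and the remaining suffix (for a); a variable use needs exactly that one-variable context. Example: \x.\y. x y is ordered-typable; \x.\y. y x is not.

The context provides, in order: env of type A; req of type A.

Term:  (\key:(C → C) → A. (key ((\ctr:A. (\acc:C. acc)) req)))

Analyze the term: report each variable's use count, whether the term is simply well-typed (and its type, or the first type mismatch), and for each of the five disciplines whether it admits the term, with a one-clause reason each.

usage: env: 0; req: 1; key (λ-bound): 1; ctr (λ-bound): 0; acc (λ-bound): 1
order of uses: key, acc, req
typing: well-typed at ((C → C) → A) → A
ordered ✗ (env, ctr left unused)
linear ✗ (env, ctr left unused)
affine ✓ (none of env, req, key, ctr, acc used more than once)
relevant ✗ (env, ctr left unused)
unrestricted ✓ (type-checks (((C → C) → A) → A) and nothing is barred)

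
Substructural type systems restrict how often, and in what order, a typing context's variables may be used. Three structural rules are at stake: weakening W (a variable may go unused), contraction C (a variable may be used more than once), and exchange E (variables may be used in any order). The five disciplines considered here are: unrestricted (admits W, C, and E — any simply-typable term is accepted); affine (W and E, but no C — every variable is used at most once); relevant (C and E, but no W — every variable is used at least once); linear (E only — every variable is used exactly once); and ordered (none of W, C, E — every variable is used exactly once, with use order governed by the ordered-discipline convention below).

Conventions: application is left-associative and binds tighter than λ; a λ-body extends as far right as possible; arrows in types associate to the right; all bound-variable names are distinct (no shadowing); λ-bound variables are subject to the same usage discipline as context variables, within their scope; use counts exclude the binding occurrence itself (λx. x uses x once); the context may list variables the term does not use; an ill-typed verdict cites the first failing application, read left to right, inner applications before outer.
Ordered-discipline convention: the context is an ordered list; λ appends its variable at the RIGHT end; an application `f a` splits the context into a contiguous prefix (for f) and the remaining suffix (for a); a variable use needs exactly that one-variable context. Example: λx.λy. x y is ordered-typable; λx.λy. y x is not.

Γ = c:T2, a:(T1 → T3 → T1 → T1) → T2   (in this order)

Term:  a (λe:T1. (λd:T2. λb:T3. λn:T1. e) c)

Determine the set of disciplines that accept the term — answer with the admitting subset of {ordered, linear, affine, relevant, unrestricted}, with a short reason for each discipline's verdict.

admitted by: affine, unrestricted
counts: c=1; a=1; e [bound]=1; d [bound]=0; b [bound]=0; n [bound]=0
order of uses: a, e, c
typing: the term checks, with type T2
ordered ✗ (d, b, n never used (weakening))
linear ✗ (d, b, n never used (weakening))
affine ✓ (at most one use each (c, a, e, d, b, n))
relevant ✗ (d, b, n never used (weakening))
unrestricted ✓ (simply typable at T2; W, C, E all held)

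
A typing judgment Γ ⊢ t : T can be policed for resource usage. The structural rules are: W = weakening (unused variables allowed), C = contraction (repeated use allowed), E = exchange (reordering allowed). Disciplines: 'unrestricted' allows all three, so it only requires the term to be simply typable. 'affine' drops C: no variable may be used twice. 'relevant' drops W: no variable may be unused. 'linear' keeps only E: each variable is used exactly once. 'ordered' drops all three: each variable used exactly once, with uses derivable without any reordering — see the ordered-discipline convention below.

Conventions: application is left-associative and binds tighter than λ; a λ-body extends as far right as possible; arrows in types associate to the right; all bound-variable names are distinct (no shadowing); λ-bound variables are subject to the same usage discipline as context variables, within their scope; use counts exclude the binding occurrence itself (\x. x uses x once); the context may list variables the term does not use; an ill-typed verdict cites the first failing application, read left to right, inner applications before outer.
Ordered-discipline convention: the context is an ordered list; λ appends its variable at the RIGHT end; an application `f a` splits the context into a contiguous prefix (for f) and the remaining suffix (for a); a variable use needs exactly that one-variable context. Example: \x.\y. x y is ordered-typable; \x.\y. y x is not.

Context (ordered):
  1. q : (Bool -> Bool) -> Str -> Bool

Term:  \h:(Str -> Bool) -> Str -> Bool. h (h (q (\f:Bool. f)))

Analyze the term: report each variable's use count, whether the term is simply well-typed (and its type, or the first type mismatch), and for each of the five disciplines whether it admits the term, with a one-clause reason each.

counts: q: 1, h (bound): 2, f (bound): 1
uses in reading order: h, h, q, f
typing: well-typed — term : ((Str -> Bool) -> Str -> Bool) -> Str -> Bool
ordered: ✗, h ×2 used more than once (contraction)
linear: ✗, h ×2 used more than once (contraction)
affine: ✗, h ×2 used more than once (contraction)
relevant: ✓, at least one use each (q, h, f)
unrestricted: ✓, typability at ((Str -> Bool) -> Str -> Bool) -> Str -> Bool is all that's needed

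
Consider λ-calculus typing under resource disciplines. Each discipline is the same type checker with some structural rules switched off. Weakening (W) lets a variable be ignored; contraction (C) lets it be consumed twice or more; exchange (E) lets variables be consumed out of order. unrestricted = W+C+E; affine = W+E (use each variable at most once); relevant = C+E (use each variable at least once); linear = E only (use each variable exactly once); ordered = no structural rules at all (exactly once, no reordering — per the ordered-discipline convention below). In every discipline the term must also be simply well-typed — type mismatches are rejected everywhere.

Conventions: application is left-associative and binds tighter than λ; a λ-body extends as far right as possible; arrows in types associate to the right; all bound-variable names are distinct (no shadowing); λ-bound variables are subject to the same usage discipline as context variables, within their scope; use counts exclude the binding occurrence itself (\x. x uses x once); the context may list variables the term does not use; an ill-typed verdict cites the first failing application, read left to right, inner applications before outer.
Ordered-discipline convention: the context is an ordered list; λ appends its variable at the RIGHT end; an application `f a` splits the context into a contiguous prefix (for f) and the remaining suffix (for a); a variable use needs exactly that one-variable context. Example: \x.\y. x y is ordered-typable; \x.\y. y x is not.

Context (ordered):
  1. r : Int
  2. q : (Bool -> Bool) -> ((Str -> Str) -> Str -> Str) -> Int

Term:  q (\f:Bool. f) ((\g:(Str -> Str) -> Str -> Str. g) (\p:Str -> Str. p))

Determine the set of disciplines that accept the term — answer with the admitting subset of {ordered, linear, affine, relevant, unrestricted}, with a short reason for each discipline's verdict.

admitted by: affine, unrestricted
variable uses: r=0; q=1; f (bound)=1; g (bound)=1; p (bound)=1
uses in reading order: q, f, g, p
typing: well-typed — term : Int
ordered: ✗ — unused: r — weakening required
linear: ✗ — unused: r — weakening required
affine: ✓ — r, q, f, g, p: no repeats, contraction unneeded
relevant: ✗ — unused: r — weakening required
unrestricted: ✓ — type-checks (Int) and nothing is barred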